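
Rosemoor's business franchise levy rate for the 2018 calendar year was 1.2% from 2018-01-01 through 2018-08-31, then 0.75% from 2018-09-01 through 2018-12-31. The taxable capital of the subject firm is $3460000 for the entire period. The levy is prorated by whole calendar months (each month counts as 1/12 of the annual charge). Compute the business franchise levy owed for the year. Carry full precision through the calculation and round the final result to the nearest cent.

$36330.00

2018-01-01 to 2018-08-31: 8 months at 1.2% → $3460000 × 1.2% × 8/12 = $27680.0000
2018-09-01 to 2018-12-31: 4 months at 0.75% → $3460000 × 0.75% × 4/12 = $8650.0000
Total = $36330.0000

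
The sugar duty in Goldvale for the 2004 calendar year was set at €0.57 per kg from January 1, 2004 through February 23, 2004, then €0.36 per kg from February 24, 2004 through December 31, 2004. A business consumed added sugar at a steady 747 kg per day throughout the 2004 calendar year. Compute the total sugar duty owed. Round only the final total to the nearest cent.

€106895.70

January 1 – February 23, 2004: 54 days × 747 kg/day = 40,338 kg at €0.57/kg → €22992.66
February 24 – December 31, 2004: 312 days × 747 kg/day = 233,064 kg at €0.36/kg → €83903.04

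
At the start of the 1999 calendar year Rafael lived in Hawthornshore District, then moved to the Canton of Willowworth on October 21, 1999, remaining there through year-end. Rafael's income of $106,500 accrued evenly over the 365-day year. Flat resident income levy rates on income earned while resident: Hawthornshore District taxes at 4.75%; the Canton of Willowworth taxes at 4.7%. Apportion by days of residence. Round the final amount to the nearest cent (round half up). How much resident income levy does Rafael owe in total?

$5,048.25

Hawthornshore District, January 1 – October 20, 1999: 293 days → $106,500 × 4.75% × 293/365 = $4,060.8596
The Canton of Willowworth, October 21 – December 31, 1999: 72 days → $106,500 × 4.7% × 72/365 = $987.3863
Total = $5,048.2459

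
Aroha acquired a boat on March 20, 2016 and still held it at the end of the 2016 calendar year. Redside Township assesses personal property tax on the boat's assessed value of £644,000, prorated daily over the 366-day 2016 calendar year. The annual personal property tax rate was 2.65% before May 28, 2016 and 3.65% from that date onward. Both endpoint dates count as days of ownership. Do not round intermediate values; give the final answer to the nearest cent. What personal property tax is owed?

£17,218.20

March 20 – May 27, 2016: 69 days at 2.65% → £644,000 × 2.65% × 69/366 = £3,217.3607
May 28 – December 31, 2016: 218 days at 3.65% → £644,000 × 3.65% × 218/366 = £14,000.8415
Total = £17,218.2022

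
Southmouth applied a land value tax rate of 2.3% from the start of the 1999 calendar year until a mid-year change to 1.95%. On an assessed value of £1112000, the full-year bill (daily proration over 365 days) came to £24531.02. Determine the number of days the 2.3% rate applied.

267 days

Let d = days at the first rate; then 365 − d days at the second rate.
£1112000 × [2.3%·d + 1.95%·(365−d)] / 365 = £24531.02
Solving gives d = 267, so the new rate took effect on 25 September 1999.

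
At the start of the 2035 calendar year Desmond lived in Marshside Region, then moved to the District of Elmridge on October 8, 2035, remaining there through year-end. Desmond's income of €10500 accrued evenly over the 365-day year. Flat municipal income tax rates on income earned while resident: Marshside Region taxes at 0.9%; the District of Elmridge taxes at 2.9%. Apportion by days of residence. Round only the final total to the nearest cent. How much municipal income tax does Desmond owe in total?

Marshside Region, January 1 – October 7, 2035: 280 days → €10500 × 0.9% × 280/365 = €72.4932
The District of Elmridge, October 8 – December 31, 2035: 85 days → €10500 × 2.9% × 85/365 = €70.9110
Total = €143.4041

€143.40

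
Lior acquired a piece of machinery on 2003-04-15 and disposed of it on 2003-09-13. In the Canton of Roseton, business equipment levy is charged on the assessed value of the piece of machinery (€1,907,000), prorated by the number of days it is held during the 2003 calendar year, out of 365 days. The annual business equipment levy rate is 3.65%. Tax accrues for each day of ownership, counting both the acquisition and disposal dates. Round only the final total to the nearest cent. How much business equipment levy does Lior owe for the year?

€28,986.40

Days held (2003-04-15 to 2003-09-13): 152 out of 365
Tax = €1,907,000 × 3.65% × 152/365 = €28,986.4000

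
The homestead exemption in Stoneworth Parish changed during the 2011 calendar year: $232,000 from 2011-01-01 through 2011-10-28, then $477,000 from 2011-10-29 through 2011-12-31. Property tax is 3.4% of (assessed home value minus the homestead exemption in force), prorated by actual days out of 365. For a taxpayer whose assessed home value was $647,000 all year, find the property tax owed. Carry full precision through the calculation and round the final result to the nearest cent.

2011-01-01 to 2011-10-28: 301 days, exemption $232,000 → ($647,000 − $232,000) × 3.4% × 301/365 = $11,635.9178
2011-10-29 to 2011-12-31: 64 days, exemption $477,000 → ($647,000 − $477,000) × 3.4% × 64/365 = $1,013.4795
Total = $12,649.3973

$12,649.40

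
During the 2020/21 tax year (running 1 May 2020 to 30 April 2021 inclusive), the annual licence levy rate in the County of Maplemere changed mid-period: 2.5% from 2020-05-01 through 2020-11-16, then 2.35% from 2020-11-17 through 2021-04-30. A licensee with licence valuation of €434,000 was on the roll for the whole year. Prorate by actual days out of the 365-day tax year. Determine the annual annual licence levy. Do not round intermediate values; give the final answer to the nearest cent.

€10,555.71

2020-05-01 to 2020-11-16: 200 days at 2.5% → €434,000 × 2.5% × 200/365 = €5,945.2055
2020-11-17 to 2021-04-30: 165 days at 2.35% → €434,000 × 2.35% × 165/365 = €4,610.5068
Total = €10,555.7123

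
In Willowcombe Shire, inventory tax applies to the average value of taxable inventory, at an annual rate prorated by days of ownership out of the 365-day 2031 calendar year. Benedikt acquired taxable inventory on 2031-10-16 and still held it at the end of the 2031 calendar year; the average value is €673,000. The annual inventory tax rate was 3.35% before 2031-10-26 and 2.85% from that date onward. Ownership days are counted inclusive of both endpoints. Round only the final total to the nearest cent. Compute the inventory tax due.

€4,138.49

2031-10-16 to 2031-10-25: 10 days at 3.35% → €673,000 × 3.35% × 10/365 = €617.6849
2031-10-26 to 2031-12-31: 67 days at 2.85% → €673,000 × 2.85% × 67/365 = €3,520.8041
Total = €4,138.4890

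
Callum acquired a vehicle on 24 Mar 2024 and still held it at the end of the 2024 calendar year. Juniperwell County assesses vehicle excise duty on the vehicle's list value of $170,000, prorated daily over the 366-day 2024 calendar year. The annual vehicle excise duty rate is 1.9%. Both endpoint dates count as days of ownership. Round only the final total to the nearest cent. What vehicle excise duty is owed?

Days held (24 Mar – 31 Dec 2024): 283 out of 366
Tax = $170,000 × 1.9% × 283/366 = $2,497.5137

$2,497.51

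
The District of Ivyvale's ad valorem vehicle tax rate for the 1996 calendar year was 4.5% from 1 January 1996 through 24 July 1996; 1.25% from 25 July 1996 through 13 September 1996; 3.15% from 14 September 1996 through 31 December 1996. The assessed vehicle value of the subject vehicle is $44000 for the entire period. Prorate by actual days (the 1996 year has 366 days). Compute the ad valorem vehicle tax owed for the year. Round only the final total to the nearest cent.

1 January – 24 July 1996: 206 days at 4.5% → $44000 × 4.5% × 206/366 = $1114.4262
25 July – 13 September 1996: 51 days at 1.25% → $44000 × 1.25% × 51/366 = $76.6393
14 September – 31 December 1996: 109 days at 3.15% → $44000 × 3.15% × 109/366 = $412.7705
Total = $1603.8361

$1603.84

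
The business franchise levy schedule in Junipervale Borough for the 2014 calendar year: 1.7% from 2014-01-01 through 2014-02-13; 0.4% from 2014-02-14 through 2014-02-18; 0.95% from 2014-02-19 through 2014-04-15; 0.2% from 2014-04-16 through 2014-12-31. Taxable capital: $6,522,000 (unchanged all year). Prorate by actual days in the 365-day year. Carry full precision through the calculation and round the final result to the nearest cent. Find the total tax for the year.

2014-01-01 to 2014-02-13: 44 days at 1.7% → $6,522,000 × 1.7% × 44/365 = $13,365.6329
2014-02-14 to 2014-02-18: 5 days at 0.4% → $6,522,000 × 0.4% × 5/365 = $357.3699
2014-02-19 to 2014-04-15: 56 days at 0.95% → $6,522,000 × 0.95% × 56/365 = $9,506.0384
2014-04-16 to 2014-12-31: 260 days at 0.2% → $6,522,000 × 0.2% × 260/365 = $9,291.6164
Total = $32,520.6575

$32,520.66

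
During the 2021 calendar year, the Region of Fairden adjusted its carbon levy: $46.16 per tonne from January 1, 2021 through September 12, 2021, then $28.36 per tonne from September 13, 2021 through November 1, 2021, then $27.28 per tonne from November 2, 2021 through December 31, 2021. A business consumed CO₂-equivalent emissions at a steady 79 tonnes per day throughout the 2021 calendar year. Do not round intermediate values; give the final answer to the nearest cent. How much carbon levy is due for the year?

$1,171,222.40

January 1 – September 12, 2021: 255 days × 79 tonnes/day = 20,145 tonnes at $46.16/tonne → $929,893.20
September 13 – November 1, 2021: 50 days × 79 tonnes/day = 3,950 tonnes at $28.36/tonne → $112,022.00
November 2 – December 31, 2021: 60 days × 79 tonnes/day = 4,740 tonnes at $27.28/tonne → $129,307.20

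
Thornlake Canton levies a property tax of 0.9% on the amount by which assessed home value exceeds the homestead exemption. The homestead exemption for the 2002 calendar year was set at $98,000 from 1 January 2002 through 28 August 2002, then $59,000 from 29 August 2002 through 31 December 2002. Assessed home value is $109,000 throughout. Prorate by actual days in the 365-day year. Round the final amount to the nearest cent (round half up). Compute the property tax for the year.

$219.21

1 January – 28 August 2002: 240 days, exemption $98,000 → ($109,000 − $98,000) × 0.9% × 240/365 = $65.0959
29 August – 31 December 2002: 125 days, exemption $59,000 → ($109,000 − $59,000) × 0.9% × 125/365 = $154.1096
Total = $219.2055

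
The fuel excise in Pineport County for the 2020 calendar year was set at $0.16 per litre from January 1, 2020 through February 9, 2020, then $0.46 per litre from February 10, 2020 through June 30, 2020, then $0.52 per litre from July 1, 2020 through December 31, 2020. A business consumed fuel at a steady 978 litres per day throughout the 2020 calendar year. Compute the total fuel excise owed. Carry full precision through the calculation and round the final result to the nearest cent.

$163,717.20

January 1 – February 9, 2020: 40 days × 978 litres/day = 39,120 litres at $0.16/litre → $6,259.20
February 10 – June 30, 2020: 142 days × 978 litres/day = 138,876 litres at $0.46/litre → $63,882.96
July 1 – December 31, 2020: 184 days × 978 litres/day = 179,952 litres at $0.52/litre → $93,575.04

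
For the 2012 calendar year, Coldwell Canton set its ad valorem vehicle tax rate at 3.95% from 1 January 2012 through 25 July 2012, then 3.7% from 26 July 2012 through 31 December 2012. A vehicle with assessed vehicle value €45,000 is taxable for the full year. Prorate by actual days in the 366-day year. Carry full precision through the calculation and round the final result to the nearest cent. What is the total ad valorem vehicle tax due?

€1,728.63

1 January – 25 July 2012: 207 days at 3.95% → €45,000 × 3.95% × 207/366 = €1,005.3074
26 July – 31 December 2012: 159 days at 3.7% → €45,000 × 3.7% × 159/366 = €723.3197
Total = €1,728.6270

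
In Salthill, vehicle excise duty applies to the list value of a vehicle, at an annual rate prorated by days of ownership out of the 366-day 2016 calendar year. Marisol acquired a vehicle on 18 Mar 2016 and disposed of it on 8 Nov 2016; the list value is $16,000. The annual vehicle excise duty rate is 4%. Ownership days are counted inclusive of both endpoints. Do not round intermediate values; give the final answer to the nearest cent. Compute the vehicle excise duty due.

Days held (18 Mar – 8 Nov 2016): 236 out of 366
Tax = $16,000 × 4% × 236/366 = $412.6776

$412.68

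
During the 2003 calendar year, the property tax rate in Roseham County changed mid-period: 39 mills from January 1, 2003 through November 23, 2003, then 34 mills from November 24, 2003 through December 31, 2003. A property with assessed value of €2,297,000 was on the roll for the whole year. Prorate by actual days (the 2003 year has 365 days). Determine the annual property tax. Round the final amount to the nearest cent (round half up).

January 1 – November 23, 2003: 327 days at 39 mills → €2,297,000 × 3.9% × 327/365 = €80,256.5507
November 24 – December 31, 2003: 38 days at 34 mills → €2,297,000 × 3.4% × 38/365 = €8,130.7507
Total = €88,387.3014

€88,387.30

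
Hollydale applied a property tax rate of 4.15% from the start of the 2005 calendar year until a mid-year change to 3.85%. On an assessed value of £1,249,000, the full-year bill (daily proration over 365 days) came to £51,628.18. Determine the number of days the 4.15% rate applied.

345 days

Let d = days at the first rate; then 365 − d days at the second rate.
£1,249,000 × [4.15%·d + 3.85%·(365−d)] / 365 = £51,628.18
Solving gives d = 345, so the new rate took effect on December 12, 2005.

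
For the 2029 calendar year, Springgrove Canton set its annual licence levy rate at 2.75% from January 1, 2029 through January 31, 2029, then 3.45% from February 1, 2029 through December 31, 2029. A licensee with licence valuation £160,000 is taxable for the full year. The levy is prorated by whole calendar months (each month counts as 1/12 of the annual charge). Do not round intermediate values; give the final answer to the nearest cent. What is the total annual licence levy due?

£5,426.67

January 1 – January 31, 2029: 1 month at 2.75% → £160,000 × 2.75% × 1/12 = £366.6667
February 1 – December 31, 2029: 11 months at 3.45% → £160,000 × 3.45% × 11/12 = £5,060.0000
Total = £5,426.6667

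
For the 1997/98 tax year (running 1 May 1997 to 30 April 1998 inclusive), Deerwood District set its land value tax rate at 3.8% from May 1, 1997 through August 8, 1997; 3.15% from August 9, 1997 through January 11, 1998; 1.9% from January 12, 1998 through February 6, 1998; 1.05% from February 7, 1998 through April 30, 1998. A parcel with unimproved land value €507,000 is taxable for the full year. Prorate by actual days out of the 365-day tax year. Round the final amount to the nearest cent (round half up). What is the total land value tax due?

€14,000.84

May 1 – August 8, 1997: 100 days at 3.8% → €507,000 × 3.8% × 100/365 = €5,278.3562
August 9, 1997 – January 11, 1998: 156 days at 3.15% → €507,000 × 3.15% × 156/365 = €6,825.7479
January 12 – February 6, 1998: 26 days at 1.9% → €507,000 × 1.9% × 26/365 = €686.1863
February 7 – April 30, 1998: 83 days at 1.05% → €507,000 × 1.05% × 83/365 = €1,210.5493
Total = €14,000.8397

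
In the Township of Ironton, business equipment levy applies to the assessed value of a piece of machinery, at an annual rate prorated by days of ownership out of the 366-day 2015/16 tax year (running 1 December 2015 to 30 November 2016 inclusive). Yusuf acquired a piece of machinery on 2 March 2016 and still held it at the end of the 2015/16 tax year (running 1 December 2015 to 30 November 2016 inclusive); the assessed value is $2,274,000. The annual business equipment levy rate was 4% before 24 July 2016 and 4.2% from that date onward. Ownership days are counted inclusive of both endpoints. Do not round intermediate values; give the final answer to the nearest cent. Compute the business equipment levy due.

2 March – 23 July 2016: 144 days at 4% → $2,274,000 × 4% × 144/366 = $35,787.5410
24 July – 30 November 2016: 130 days at 4.2% → $2,274,000 × 4.2% × 130/366 = $33,923.6066
Total = $69,711.1475

$69,711.15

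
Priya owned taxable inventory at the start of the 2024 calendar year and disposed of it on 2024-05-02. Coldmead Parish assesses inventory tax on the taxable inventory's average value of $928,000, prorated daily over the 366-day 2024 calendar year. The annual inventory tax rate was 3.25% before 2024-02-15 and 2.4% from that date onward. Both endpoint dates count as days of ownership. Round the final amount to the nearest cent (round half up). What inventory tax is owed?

$8,454.69

2024-01-01 to 2024-02-14: 45 days at 3.25% → $928,000 × 3.25% × 45/366 = $3,708.1967
2024-02-15 to 2024-05-02: 78 days at 2.4% → $928,000 × 2.4% × 78/366 = $4,746.4918
Total = $8,454.6885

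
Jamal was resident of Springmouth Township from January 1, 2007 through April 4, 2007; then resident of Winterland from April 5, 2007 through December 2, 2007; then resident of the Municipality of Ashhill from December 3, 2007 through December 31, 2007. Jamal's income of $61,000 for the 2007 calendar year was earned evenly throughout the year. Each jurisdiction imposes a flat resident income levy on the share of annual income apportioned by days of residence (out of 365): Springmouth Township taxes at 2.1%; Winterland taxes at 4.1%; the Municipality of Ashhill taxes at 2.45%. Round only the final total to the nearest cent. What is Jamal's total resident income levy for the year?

$2,106.84

Springmouth Township, January 1 – April 4, 2007: 94 days → $61,000 × 2.1% × 94/365 = $329.9014
Winterland, April 5 – December 2, 2007: 242 days → $61,000 × 4.1% × 242/365 = $1,658.1973
The Municipality of Ashhill, December 3 – December 31, 2007: 29 days → $61,000 × 2.45% × 29/365 = $118.7411
Total = $2,106.8397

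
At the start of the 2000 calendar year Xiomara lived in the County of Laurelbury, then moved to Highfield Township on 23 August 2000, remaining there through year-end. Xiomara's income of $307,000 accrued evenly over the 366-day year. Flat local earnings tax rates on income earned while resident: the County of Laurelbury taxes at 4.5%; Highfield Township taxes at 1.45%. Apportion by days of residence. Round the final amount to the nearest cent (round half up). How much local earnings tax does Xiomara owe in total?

The County of Laurelbury, 1 January – 22 August 2000: 235 days → $307,000 × 4.5% × 235/366 = $8,870.2869
Highfield Township, 23 August – 31 December 2000: 131 days → $307,000 × 1.45% × 131/366 = $1,593.2964
Total = $10,463.5833

$10,463.58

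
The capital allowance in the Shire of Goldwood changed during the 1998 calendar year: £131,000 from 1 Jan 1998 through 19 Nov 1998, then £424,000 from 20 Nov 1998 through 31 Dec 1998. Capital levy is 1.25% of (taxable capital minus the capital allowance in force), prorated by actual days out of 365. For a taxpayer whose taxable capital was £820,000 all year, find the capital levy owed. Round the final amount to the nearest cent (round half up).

£8,191.06

1 Jan – 19 Nov 1998: 323 days, exemption £131,000 → (£820,000 − £131,000) × 1.25% × 323/365 = £7,621.4726
20 Nov – 31 Dec 1998: 42 days, exemption £424,000 → (£820,000 − £424,000) × 1.25% × 42/365 = £569.5890
Total = £8,191.0616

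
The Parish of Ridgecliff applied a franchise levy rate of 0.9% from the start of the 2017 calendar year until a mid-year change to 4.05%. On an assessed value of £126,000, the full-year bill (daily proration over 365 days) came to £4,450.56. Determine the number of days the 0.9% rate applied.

Let d = days at the first rate; then 365 − d days at the second rate.
£126,000 × [0.9%·d + 4.05%·(365−d)] / 365 = £4,450.56
Solving gives d = 60, so the new rate took effect on March 2, 2017.

60 days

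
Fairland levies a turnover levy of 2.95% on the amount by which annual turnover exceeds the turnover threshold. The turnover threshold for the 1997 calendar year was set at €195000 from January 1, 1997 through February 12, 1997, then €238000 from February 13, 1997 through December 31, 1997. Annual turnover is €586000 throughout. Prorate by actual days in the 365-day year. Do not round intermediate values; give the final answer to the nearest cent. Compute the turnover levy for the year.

January 1 – February 12, 1997: 43 days, exemption €195000 → (€586000 − €195000) × 2.95% × 43/365 = €1358.8589
February 13 – December 31, 1997: 322 days, exemption €238000 → (€586000 − €238000) × 2.95% × 322/365 = €9056.5808
Total = €10415.4397

€10415.44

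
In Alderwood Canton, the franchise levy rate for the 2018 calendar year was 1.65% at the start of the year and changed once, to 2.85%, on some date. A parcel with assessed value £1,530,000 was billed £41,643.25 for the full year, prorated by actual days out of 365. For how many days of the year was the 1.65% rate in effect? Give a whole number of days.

39 days

Let d = days at the first rate; then 365 − d days at the second rate.
£1,530,000 × [1.65%·d + 2.85%·(365−d)] / 365 = £41,643.25
Solving gives d = 39, so the new rate took effect on 9 Feb 2018.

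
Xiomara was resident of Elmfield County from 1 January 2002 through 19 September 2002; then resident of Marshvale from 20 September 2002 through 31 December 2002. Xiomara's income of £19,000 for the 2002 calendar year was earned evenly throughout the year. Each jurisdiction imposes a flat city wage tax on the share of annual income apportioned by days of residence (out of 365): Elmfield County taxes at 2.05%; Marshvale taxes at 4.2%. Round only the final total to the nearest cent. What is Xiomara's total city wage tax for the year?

£504.78

Elmfield County, 1 January – 19 September 2002: 262 days → £19,000 × 2.05% × 262/365 = £279.5863
Marshvale, 20 September – 31 December 2002: 103 days → £19,000 × 4.2% × 103/365 = £225.1890
Total = £504.7753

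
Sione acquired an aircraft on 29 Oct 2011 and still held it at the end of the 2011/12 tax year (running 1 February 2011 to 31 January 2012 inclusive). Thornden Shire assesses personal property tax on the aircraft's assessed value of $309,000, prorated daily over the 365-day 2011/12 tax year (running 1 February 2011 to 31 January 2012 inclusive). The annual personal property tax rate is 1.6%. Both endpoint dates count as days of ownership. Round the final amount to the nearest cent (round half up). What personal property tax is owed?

Days held (29 Oct 2011 – 31 Jan 2012): 95 out of 365
Tax = $309,000 × 1.6% × 95/365 = $1,286.7945

$1,286.79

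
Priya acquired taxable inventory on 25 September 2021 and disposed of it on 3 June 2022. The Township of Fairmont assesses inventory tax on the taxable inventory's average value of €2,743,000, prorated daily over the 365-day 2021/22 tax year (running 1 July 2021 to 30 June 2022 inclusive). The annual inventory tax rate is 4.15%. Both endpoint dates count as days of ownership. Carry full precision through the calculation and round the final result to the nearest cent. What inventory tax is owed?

Days held (25 September 2021 – 3 June 2022): 252 out of 365
Tax = €2,743,000 × 4.15% × 252/365 = €78,592.5863

€78,592.59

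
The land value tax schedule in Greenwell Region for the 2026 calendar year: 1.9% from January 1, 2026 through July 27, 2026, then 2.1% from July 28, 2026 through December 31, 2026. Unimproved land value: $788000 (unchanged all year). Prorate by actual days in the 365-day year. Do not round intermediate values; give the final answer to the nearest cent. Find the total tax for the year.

$15649.90

January 1 – July 27, 2026: 208 days at 1.9% → $788000 × 1.9% × 208/365 = $8531.9890
July 28 – December 31, 2026: 157 days at 2.1% → $788000 × 2.1% × 157/365 = $7117.9068
Total = $15649.8959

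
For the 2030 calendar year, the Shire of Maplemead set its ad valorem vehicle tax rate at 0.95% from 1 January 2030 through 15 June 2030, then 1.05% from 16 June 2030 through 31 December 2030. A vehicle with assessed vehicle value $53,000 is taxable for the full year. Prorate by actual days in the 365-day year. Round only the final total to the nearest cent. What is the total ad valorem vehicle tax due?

$532.40

1 January – 15 June 2030: 166 days at 0.95% → $53,000 × 0.95% × 166/365 = $228.9890
16 June – 31 December 2030: 199 days at 1.05% → $53,000 × 1.05% × 199/365 = $303.4068
Total = $532.3959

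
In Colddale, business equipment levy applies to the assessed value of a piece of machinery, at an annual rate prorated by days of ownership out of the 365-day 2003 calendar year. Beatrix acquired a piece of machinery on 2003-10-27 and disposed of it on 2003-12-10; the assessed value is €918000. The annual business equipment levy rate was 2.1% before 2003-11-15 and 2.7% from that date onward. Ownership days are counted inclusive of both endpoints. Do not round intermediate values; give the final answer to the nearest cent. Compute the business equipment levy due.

€2769.09

2003-10-27 to 2003-11-14: 19 days at 2.1% → €918000 × 2.1% × 19/365 = €1003.5123
2003-11-15 to 2003-12-10: 26 days at 2.7% → €918000 × 2.7% × 26/365 = €1765.5781
Total = €2769.0904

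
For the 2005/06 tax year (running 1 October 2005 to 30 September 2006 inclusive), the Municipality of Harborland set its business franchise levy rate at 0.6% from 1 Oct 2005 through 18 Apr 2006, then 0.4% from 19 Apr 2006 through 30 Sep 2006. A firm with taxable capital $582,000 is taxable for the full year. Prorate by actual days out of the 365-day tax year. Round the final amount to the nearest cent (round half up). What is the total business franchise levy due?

$2,965.81

1 Oct 2005 – 18 Apr 2006: 200 days at 0.6% → $582,000 × 0.6% × 200/365 = $1,913.4247
19 Apr – 30 Sep 2006: 165 days at 0.4% → $582,000 × 0.4% × 165/365 = $1,052.3836
Total = $2,965.8082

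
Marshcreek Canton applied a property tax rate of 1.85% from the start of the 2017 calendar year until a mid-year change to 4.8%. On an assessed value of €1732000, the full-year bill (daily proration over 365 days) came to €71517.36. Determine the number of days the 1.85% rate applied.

83 days

Let d = days at the first rate; then 365 − d days at the second rate.
€1732000 × [1.85%·d + 4.8%·(365−d)] / 365 = €71517.36
Solving gives d = 83, so the new rate took effect on March 25, 2017.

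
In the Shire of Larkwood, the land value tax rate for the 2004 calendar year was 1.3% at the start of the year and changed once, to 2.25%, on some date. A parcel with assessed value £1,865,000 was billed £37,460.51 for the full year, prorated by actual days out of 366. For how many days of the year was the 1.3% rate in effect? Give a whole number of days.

93 days

Let d = days at the first rate; then 366 − d days at the second rate.
£1,865,000 × [1.3%·d + 2.25%·(366−d)] / 366 = £37,460.51
Solving gives d = 93, so the new rate took effect on 3 April 2004.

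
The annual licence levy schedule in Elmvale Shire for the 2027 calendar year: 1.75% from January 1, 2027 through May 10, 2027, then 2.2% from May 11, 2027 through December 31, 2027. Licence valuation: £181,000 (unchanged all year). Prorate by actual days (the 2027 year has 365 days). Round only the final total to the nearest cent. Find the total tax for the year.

January 1 – May 10, 2027: 130 days at 1.75% → £181,000 × 1.75% × 130/365 = £1,128.1507
May 11 – December 31, 2027: 235 days at 2.2% → £181,000 × 2.2% × 235/365 = £2,563.7534
Total = £3,691.9041

£3,691.90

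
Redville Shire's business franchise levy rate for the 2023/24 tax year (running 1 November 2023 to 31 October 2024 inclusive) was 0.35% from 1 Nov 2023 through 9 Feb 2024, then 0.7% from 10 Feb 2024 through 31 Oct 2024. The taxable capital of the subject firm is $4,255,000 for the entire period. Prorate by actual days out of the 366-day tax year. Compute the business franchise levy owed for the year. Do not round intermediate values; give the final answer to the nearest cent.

$25,675.32

1 Nov 2023 – 9 Feb 2024: 101 days at 0.35% → $4,255,000 × 0.35% × 101/366 = $4,109.6790
10 Feb – 31 Oct 2024: 265 days at 0.7% → $4,255,000 × 0.7% × 265/366 = $21,565.6421
Total = $25,675.3210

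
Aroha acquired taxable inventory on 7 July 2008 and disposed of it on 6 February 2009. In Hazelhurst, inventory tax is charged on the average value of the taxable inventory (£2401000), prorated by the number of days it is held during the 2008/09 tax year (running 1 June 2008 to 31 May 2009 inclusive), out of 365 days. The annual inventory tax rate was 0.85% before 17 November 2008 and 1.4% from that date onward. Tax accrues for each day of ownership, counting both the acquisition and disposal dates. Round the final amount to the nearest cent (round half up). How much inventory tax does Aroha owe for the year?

£14988.16

7 July – 16 November 2008: 133 days at 0.85% → £2401000 × 0.85% × 133/365 = £7436.5219
17 November 2008 – 6 February 2009: 82 days at 1.4% → £2401000 × 1.4% × 82/365 = £7551.6384
Total = £14988.1603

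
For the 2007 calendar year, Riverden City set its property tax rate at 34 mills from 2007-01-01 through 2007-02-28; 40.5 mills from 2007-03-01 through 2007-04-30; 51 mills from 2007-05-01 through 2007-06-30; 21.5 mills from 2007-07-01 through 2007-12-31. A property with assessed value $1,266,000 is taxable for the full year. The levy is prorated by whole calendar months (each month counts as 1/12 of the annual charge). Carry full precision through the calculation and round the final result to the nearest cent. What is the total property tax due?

2007-01-01 to 2007-02-28: 2 months at 34 mills → $1,266,000 × 3.4% × 2/12 = $7,174.0000
2007-03-01 to 2007-04-30: 2 months at 40.5 mills → $1,266,000 × 4.05% × 2/12 = $8,545.5000
2007-05-01 to 2007-06-30: 2 months at 51 mills → $1,266,000 × 5.1% × 2/12 = $10,761.0000
2007-07-01 to 2007-12-31: 6 months at 21.5 mills → $1,266,000 × 2.15% × 6/12 = $13,609.5000
Total = $40,090.0000

$40,090.00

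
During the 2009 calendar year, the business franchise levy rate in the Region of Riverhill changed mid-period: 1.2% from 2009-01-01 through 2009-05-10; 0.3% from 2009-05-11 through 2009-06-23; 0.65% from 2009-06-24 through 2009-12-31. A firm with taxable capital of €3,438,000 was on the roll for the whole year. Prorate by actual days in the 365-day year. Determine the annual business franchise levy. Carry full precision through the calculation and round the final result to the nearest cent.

2009-01-01 to 2009-05-10: 130 days at 1.2% → €3,438,000 × 1.2% × 130/365 = €14,693.9178
2009-05-11 to 2009-06-23: 44 days at 0.3% → €3,438,000 × 0.3% × 44/365 = €1,243.3315
2009-06-24 to 2009-12-31: 191 days at 0.65% → €3,438,000 × 0.65% × 191/365 = €11,693.9096
Total = €27,631.1589

€27,631.16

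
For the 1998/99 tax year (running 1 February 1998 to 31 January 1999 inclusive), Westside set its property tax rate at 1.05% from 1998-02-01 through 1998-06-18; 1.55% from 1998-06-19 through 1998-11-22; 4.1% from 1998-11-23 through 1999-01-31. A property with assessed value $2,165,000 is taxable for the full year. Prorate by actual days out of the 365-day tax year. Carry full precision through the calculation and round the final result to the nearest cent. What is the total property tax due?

1998-02-01 to 1998-06-18: 138 days at 1.05% → $2,165,000 × 1.05% × 138/365 = $8,594.7534
1998-06-19 to 1998-11-22: 157 days at 1.55% → $2,165,000 × 1.55% × 157/365 = $14,434.3219
1998-11-23 to 1999-01-31: 70 days at 4.1% → $2,165,000 × 4.1% × 70/365 = $17,023.4247
Total = $40,052.5000

$40,052.50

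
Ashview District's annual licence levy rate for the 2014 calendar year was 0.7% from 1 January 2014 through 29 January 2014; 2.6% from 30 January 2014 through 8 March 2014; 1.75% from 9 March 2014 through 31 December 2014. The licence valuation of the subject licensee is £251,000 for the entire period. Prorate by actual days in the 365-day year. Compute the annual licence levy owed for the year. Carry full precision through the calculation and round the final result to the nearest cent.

£4,405.22

1 January – 29 January 2014: 29 days at 0.7% → £251,000 × 0.7% × 29/365 = £139.5973
30 January – 8 March 2014: 38 days at 2.6% → £251,000 × 2.6% × 38/365 = £679.4192
9 March – 31 December 2014: 298 days at 1.75% → £251,000 × 1.75% × 298/365 = £3,586.2055
Total = £4,405.2219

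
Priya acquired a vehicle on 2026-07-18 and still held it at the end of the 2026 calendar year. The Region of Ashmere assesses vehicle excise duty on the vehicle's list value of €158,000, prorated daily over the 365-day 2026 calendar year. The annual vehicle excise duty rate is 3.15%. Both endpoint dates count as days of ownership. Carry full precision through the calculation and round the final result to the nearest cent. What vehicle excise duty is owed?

Days held (2026-07-18 to 2026-12-31): 167 out of 365
Tax = €158,000 × 3.15% × 167/365 = €2,277.1479

€2,277.15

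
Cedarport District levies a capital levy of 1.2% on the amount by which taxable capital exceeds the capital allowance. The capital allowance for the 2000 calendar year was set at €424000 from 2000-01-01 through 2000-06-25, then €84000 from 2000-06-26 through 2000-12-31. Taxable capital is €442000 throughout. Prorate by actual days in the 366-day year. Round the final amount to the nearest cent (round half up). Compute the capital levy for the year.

2000-01-01 to 2000-06-25: 177 days, exemption €424000 → (€442000 − €424000) × 1.2% × 177/366 = €104.4590
2000-06-26 to 2000-12-31: 189 days, exemption €84000 → (€442000 − €84000) × 1.2% × 189/366 = €2218.4262
Total = €2322.8852

€2322.89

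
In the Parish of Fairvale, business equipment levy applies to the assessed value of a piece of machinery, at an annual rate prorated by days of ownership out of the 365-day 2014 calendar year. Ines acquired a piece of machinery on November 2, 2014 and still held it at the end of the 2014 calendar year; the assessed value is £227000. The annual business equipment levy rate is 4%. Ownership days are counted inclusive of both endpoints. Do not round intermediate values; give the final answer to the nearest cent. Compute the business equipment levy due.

Days held (November 2 – December 31, 2014): 60 out of 365
Tax = £227000 × 4% × 60/365 = £1492.6027

£1492.60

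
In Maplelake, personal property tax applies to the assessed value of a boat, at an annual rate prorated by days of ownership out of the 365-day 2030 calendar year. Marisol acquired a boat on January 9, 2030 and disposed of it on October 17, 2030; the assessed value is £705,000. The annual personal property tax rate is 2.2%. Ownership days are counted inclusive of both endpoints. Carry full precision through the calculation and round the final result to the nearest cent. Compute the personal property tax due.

£11,983.07

Days held (January 9 – October 17, 2030): 282 out of 365
Tax = £705,000 × 2.2% × 282/365 = £11,983.0685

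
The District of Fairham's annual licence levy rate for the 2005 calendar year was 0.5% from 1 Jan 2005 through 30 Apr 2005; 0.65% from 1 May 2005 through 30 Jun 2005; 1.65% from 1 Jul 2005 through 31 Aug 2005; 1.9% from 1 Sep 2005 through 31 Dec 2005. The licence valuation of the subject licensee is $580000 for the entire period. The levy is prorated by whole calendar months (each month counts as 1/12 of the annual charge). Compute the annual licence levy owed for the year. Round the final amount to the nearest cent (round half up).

$6863.33

1 Jan – 30 Apr 2005: 4 months at 0.5% → $580000 × 0.5% × 4/12 = $966.6667
1 May – 30 Jun 2005: 2 months at 0.65% → $580000 × 0.65% × 2/12 = $628.3333
1 Jul – 31 Aug 2005: 2 months at 1.65% → $580000 × 1.65% × 2/12 = $1595.0000
1 Sep – 31 Dec 2005: 4 months at 1.9% → $580000 × 1.9% × 4/12 = $3673.3333
Total = $6863.3333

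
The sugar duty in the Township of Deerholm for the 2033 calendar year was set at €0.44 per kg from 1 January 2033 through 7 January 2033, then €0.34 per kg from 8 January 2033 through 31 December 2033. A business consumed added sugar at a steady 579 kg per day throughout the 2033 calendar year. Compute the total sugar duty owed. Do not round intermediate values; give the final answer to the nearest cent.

1 January – 7 January 2033: 7 days × 579 kg/day = 4,053 kg at €0.44/kg → €1,783.32
8 January – 31 December 2033: 358 days × 579 kg/day = 207,282 kg at €0.34/kg → €70,475.88

€72,259.20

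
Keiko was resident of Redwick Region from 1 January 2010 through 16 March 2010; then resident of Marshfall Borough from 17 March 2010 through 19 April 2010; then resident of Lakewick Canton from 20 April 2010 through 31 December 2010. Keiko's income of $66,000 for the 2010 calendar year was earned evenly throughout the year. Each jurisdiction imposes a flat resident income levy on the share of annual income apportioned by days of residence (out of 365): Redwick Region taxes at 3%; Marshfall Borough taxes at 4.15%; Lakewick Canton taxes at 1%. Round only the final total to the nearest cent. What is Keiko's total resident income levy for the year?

$1,124.89

Redwick Region, 1 January – 16 March 2010: 75 days → $66,000 × 3% × 75/365 = $406.8493
Marshfall Borough, 17 March – 19 April 2010: 34 days → $66,000 × 4.15% × 34/365 = $255.1397
Lakewick Canton, 20 April – 31 December 2010: 256 days → $66,000 × 1% × 256/365 = $462.9041
Total = $1,124.8932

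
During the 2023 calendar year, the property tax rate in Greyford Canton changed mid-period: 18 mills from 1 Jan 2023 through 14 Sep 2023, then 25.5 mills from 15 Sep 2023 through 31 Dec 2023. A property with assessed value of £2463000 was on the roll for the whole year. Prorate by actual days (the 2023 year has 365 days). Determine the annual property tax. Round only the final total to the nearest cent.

£49799.84

1 Jan – 14 Sep 2023: 257 days at 18 mills → £2463000 × 1.8% × 257/365 = £31215.9945
15 Sep – 31 Dec 2023: 108 days at 25.5 mills → £2463000 × 2.55% × 108/365 = £18583.8411
Total = £49799.8356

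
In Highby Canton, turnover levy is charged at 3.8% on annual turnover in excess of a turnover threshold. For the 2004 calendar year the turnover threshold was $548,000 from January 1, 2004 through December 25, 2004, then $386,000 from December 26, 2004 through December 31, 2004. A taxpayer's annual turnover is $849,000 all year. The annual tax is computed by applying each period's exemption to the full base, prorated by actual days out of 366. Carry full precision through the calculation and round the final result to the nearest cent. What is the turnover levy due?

January 1 – December 25, 2004: 360 days, exemption $548,000 → ($849,000 − $548,000) × 3.8% × 360/366 = $11,250.4918
December 26 – December 31, 2004: 6 days, exemption $386,000 → ($849,000 − $386,000) × 3.8% × 6/366 = $288.4262
Total = $11,538.9180

$11,538.92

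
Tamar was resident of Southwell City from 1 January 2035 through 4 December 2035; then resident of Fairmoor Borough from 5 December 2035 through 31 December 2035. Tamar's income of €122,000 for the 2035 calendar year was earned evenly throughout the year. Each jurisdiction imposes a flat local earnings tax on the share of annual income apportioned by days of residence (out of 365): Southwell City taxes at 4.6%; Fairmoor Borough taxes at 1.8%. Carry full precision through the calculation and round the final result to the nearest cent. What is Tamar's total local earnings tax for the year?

Southwell City, 1 January – 4 December 2035: 338 days → €122,000 × 4.6% × 338/365 = €5,196.8658
Fairmoor Borough, 5 December – 31 December 2035: 27 days → €122,000 × 1.8% × 27/365 = €162.4438
Total = €5,359.3096

€5,359.31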